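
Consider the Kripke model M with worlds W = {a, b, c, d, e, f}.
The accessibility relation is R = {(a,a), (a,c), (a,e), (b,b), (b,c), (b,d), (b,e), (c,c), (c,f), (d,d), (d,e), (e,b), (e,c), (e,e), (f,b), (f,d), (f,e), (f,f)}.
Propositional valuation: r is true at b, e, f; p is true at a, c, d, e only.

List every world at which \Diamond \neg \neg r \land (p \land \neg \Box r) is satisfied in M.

Recall that \Box ψ holds at a world iff ψ holds at every accessible world, and \Diamond ψ holds iff ψ holds at some accessible world.
Let φ = \Diamond \neg \neg r \land (p \land \neg \Box r). Evaluate φ at each world:
  a (successors {a, c, e}): φ is true.
  b (successors {b, c, d, e}): φ is false.
  c (successors {c, f}): φ is true.
  d (successors {d, e}): φ is true.
  e (successors {b, c, e}): φ is true.
  f (successors {b, d, e, f}): φ is false.
For instance, at b:
  At b: \Diamond \neg \neg r is true, p \land \neg \Box r is false, so \Diamond \neg \neg r \land (p \land \neg \Box r) is false.
    At b: \Diamond \neg \neg r requires \neg \neg r at some successor in {b, c, d, e}.
      \neg \neg r holds at b, so \Diamond \neg \neg r is true at b.
    At b: p is false, \neg \Box r is true, so p \land \neg \Box r is false.
      At b: \Box r is false, so \neg \Box r is true.
Satisfying worlds: {a, c, d, e}

a, c, d, e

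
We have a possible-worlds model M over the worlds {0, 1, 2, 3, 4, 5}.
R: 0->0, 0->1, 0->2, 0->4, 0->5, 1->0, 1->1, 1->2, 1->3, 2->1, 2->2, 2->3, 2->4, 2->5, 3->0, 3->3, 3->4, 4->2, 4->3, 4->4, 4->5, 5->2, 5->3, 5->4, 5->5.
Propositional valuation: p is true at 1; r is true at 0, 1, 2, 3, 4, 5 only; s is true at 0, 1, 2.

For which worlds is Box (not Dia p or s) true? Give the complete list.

Let φ = Box (not Dia p or s). Evaluate φ at each world:
  0 (successors {0, 1, 2, 4, 5}): φ is true.
  1 (successors {0, 1, 2, 3}): φ is true.
  2 (successors {1, 2, 3, 4, 5}): φ is true.
  3 (successors {0, 3, 4}): φ is true.
  4 (successors {2, 3, 4, 5}): φ is true.
  5 (successors {2, 3, 4, 5}): φ is true.
For instance, at 1:
  At 1: Box (not Dia p or s) requires not Dia p or s at every successor {0, 1, 2, 3}.
    At 0: not Dia p or s is true.
    At 1: not Dia p or s is true.
    At 2: not Dia p or s is true.
    At 3: not Dia p or s is true.
  So Box (not Dia p or s) is true at 1.
Satisfying worlds: {0, 1, 2, 3, 4, 5}

0, 1, 2, 3, 4, 5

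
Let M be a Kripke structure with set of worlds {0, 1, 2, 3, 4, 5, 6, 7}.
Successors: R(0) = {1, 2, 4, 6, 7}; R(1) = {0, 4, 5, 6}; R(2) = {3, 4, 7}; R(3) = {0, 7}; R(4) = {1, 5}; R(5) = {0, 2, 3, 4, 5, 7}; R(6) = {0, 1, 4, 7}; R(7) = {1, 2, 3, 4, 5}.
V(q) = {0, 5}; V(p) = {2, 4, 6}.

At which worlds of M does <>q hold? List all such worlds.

1, 3, 4, 5, 6, 7

Let φ = <>q. Evaluate φ at each world:
  0 (successors {1, 2, 4, 6, 7}): φ is false.
  1 (successors {0, 4, 5, 6}): φ is true.
  2 (successors {3, 4, 7}): φ is false.
  3 (successors {0, 7}): φ is true.
  4 (successors {1, 5}): φ is true.
  5 (successors {0, 2, 3, 4, 5, 7}): φ is true.
  6 (successors {0, 1, 4, 7}): φ is true.
  7 (successors {1, 2, 3, 4, 5}): φ is true.
For instance, at 4:
  At 4: <>q requires q at some successor in {1, 5}.
    q holds at 5, so <>q is true at 4.
Satisfying worlds: {1, 3, 4, 5, 6, 7}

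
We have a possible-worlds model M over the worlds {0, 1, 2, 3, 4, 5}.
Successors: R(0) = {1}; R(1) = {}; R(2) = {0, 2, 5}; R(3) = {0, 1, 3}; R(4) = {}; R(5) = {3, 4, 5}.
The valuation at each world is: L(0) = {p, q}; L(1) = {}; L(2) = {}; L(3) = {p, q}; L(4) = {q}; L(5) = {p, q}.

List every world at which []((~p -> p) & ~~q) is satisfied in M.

Let φ = []((~p -> p) & ~~q). Evaluate φ at each world:
  0 (successors {1}): φ is false.
  1 (successors ∅): φ is true.
  2 (successors {0, 2, 5}): φ is false.
  3 (successors {0, 1, 3}): φ is false.
  4 (successors ∅): φ is true.
  5 (successors {3, 4, 5}): φ is false.
For instance, at 3:
  At 3: []((~p -> p) & ~~q) requires (~p -> p) & ~~q at every successor {0, 1, 3}.
    (~p -> p) & ~~q fails at 1, so []((~p -> p) & ~~q) is false at 3.
Satisfying worlds: {1, 4}

1, 4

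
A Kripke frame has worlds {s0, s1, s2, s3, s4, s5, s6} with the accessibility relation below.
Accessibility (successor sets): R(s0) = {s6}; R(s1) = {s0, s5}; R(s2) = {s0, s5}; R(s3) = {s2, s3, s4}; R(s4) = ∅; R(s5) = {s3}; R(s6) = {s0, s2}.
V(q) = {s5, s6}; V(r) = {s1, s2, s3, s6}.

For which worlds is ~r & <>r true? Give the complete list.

s0, s5

Let φ = ~r & <>r. Evaluate φ at each world:
  s0 (successors {s6}): φ is true.
  s1 (successors {s0, s5}): φ is false.
  s2 (successors {s0, s5}): φ is false.
  s3 (successors {s2, s3, s4}): φ is false.
  s4 (successors ∅): φ is false.
  s5 (successors {s3}): φ is true.
  s6 (successors {s0, s2}): φ is false.
For instance, at s6:
  At s6: ~r is false, <>r is true, so ~r & <>r is false.
    At s6: <>r requires r at some successor in {s0, s2}.
      r holds at s2, so <>r is true at s6.
Satisfying worlds: {s0, s5}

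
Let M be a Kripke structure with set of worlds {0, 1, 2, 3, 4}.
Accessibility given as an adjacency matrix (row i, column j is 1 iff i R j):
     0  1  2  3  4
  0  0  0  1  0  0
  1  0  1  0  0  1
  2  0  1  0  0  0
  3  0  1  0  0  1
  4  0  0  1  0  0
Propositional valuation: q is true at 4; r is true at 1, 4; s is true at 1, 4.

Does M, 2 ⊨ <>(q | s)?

At 2: <>(q | s) requires q | s at some successor in {1}.
  q | s holds at 1, so <>(q | s) is true at 2.

Yes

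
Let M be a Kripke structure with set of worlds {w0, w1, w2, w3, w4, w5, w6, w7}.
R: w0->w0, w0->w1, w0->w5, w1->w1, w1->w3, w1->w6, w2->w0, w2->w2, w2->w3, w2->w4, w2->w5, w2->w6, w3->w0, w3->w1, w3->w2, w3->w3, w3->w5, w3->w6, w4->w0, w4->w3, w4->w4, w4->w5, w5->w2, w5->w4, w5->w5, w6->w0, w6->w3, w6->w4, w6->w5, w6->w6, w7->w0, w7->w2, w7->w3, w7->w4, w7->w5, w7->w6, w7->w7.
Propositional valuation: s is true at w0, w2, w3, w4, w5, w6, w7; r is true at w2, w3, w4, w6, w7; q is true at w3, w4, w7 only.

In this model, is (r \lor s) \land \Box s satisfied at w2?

Yes

Recall that \Box ψ holds at a world iff ψ holds at every accessible world, and \Diamond ψ holds iff ψ holds at some accessible world.
At w2: r \lor s is true, \Box s is true, so (r \lor s) \land \Box s is true.
  At w2: \Box s requires s at every successor {w0, w2, w3, w4, w5, w6}.
    At w0: s is true.
    At w2: s is true.
    At w3: s is true.
    At w4: s is true.
    At w5: s is true.
    At w6: s is true.
  So \Box s is true at w2.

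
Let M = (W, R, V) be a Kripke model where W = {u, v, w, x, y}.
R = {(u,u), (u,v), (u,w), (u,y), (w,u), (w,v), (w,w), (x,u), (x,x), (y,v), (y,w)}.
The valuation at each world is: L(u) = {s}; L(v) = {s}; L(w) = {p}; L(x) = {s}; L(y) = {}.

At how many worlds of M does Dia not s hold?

Recall that Dia ψ holds at a world iff ψ holds at some accessible world.
Let φ = Dia not s. Evaluate φ at each world:
  u (successors {u, v, w, y}): φ is true.
  v (successors ∅): φ is false.
  w (successors {u, v, w}): φ is true.
  x (successors {u, x}): φ is false.
  y (successors {v, w}): φ is true.
For instance, at u:
  At u: Dia not s requires not s at some successor in {u, v, w, y}.
    not s holds at w, so Dia not s is true at u.
Satisfying worlds: {u, w, y}

3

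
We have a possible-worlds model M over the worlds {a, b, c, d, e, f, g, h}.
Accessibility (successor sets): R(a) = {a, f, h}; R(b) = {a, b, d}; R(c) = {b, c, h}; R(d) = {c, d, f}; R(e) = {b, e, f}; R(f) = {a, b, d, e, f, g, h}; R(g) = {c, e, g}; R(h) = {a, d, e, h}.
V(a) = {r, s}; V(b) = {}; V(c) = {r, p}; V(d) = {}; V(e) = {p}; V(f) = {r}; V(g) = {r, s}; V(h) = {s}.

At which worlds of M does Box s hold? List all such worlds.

Let φ = Box s. Evaluate φ at each world:
  a (successors {a, f, h}): φ is false.
  b (successors {a, b, d}): φ is false.
  c (successors {b, c, h}): φ is false.
  d (successors {c, d, f}): φ is false.
  e (successors {b, e, f}): φ is false.
  f (successors {a, b, d, e, f, g, h}): φ is false.
  g (successors {c, e, g}): φ is false.
  h (successors {a, d, e, h}): φ is false.
For instance, at g:
  At g: Box s requires s at every successor {c, e, g}.
    s fails at c, so Box s is false at g.
Satisfying worlds: none.

none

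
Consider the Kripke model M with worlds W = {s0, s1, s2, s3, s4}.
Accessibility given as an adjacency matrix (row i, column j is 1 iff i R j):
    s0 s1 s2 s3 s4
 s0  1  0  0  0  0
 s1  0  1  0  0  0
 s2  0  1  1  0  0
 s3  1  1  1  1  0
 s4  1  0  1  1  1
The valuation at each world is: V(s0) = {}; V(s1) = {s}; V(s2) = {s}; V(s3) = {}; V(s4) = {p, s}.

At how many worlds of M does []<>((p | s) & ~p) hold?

2

Recall that []ψ holds at a world iff ψ holds at every accessible world, and <>ψ holds iff ψ holds at some accessible world.
Let φ = []<>((p | s) & ~p). Evaluate φ at each world:
  s0 (successors {s0}): φ is false.
  s1 (successors {s1}): φ is true.
  s2 (successors {s1, s2}): φ is true.
  s3 (successors {s0, s1, s2, s3}): φ is false.
  s4 (successors {s0, s2, s3, s4}): φ is false.
For instance, at s4:
  At s4: []<>((p | s) & ~p) requires <>((p | s) & ~p) at every successor {s0, s2, s3, s4}.
    <>((p | s) & ~p) fails at s0, so []<>((p | s) & ~p) is false at s4.
      At s0: <>((p | s) & ~p) requires (p | s) & ~p at some successor in {s0}.
        At s0: (p | s) & ~p is false.
      So <>((p | s) & ~p) is false at s0.
Satisfying worlds: {s1, s2}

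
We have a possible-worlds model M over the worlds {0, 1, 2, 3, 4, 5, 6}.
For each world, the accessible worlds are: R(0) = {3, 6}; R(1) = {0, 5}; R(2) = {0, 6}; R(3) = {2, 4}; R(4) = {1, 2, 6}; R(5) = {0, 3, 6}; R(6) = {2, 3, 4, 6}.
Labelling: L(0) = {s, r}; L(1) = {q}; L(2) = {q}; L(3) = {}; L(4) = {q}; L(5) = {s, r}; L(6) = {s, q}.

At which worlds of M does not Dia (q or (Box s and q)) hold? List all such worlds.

Let φ = not Dia (q or (Box s and q)). Evaluate φ at each world:
  0 (successors {3, 6}): φ is false.
  1 (successors {0, 5}): φ is true.
  2 (successors {0, 6}): φ is false.
  3 (successors {2, 4}): φ is false.
  4 (successors {1, 2, 6}): φ is false.
  5 (successors {0, 3, 6}): φ is false.
  6 (successors {2, 3, 4, 6}): φ is false.
For instance, at 2:
  At 2: Dia (q or (Box s and q)) is true, so not Dia (q or (Box s and q)) is false.
    At 2: Dia (q or (Box s and q)) requires q or (Box s and q) at some successor in {0, 6}.
      q or (Box s and q) holds at 6, so Dia (q or (Box s and q)) is true at 2.
Satisfying worlds: {1}

1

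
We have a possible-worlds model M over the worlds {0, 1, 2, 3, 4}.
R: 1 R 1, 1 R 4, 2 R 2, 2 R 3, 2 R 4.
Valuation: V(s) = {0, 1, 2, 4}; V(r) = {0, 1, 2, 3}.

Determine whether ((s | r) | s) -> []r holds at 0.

Yes

At 0: (s | r) | s is true, []r is true, so ((s | r) | s) -> []r is true.
  At 0: no accessible worlds, so []r holds vacuously.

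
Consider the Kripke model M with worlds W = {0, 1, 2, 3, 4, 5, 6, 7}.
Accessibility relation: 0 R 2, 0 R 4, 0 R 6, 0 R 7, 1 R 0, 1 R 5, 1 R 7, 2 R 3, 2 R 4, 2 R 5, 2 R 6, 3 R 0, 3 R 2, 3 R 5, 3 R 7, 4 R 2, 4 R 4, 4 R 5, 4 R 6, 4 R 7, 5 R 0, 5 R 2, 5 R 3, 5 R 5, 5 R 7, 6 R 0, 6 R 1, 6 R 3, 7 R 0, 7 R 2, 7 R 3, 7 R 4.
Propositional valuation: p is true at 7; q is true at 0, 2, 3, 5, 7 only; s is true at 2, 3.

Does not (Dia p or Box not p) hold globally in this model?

No

Let φ = not (Dia p or Box not p). Evaluate φ at each world:
  0 (successors {2, 4, 6, 7}): φ is false.
  1 (successors {0, 5, 7}): φ is false.
  2 (successors {3, 4, 5, 6}): φ is false.
  3 (successors {0, 2, 5, 7}): φ is false.
  4 (successors {2, 4, 5, 6, 7}): φ is false.
  5 (successors {0, 2, 3, 5, 7}): φ is false.
  6 (successors {0, 1, 3}): φ is false.
  7 (successors {0, 2, 3, 4}): φ is false.
Detail at 0 (counterexample):
  At 0: Dia p or Box not p is true, so not (Dia p or Box not p) is false.
    At 0: Dia p is true, Box not p is false, so Dia p or Box not p is true.
      At 0: Dia p requires p at some successor in {2, 4, 6, 7}.
        p holds at 7, so Dia p is true at 0.
      At 0: Box not p requires not p at every successor {2, 4, 6, 7}.
        not p fails at 7, so Box not p is false at 0.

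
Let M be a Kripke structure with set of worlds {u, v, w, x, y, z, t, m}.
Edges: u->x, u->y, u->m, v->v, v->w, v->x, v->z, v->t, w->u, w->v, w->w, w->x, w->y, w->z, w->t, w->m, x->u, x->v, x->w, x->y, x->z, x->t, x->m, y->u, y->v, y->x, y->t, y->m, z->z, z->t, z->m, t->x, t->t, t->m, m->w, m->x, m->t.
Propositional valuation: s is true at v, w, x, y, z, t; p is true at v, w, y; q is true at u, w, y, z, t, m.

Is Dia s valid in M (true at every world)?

Let φ = Dia s. Evaluate φ at each world:
  u (successors {x, y, m}): φ is true.
  v (successors {v, w, x, z, t}): φ is true.
  w (successors {u, v, w, x, y, z, t, m}): φ is true.
  x (successors {u, v, w, y, z, t, m}): φ is true.
  y (successors {u, v, x, t, m}): φ is true.
  z (successors {z, t, m}): φ is true.
  t (successors {x, t, m}): φ is true.
  m (successors {w, x, t}): φ is true.
For instance, at m:
  At m: Dia s requires s at some successor in {w, x, t}.
    s holds at w, so Dia s is true at m.

Yes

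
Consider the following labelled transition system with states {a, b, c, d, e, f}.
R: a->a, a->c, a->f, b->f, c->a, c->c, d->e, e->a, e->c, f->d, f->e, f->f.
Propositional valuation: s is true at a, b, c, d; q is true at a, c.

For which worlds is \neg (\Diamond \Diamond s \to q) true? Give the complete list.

b, d, e, f

Let φ = \neg (\Diamond \Diamond s \to q). Evaluate φ at each world:
  a (successors {a, c, f}): φ is false.
  b (successors {f}): φ is true.
  c (successors {a, c}): φ is false.
  d (successors {e}): φ is true.
  e (successors {a, c}): φ is true.
  f (successors {d, e, f}): φ is true.
For instance, at d:
  At d: \Diamond \Diamond s \to q is false, so \neg (\Diamond \Diamond s \to q) is true.
    At d: \Diamond \Diamond s is true, q is false, so \Diamond \Diamond s \to q is false.
      At d: \Diamond \Diamond s requires \Diamond s at some successor in {e}.
        \Diamond s holds at e, so \Diamond \Diamond s is true at d.
Satisfying worlds: {b, d, e, f}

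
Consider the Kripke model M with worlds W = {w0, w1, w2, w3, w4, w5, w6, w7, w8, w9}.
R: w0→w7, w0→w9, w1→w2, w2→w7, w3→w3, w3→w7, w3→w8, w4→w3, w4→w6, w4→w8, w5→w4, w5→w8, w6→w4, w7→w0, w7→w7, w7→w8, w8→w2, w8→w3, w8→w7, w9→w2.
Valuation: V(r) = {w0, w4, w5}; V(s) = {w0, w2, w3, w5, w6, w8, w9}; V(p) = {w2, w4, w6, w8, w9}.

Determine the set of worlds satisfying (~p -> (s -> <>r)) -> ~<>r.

w0, w1, w2, w3, w4, w8, w9

Let φ = (~p -> (s -> <>r)) -> ~<>r. Evaluate φ at each world:
  w0 (successors {w7, w9}): φ is true.
  w1 (successors {w2}): φ is true.
  w2 (successors {w7}): φ is true.
  w3 (successors {w3, w7, w8}): φ is true.
  w4 (successors {w3, w6, w8}): φ is true.
  w5 (successors {w4, w8}): φ is false.
  w6 (successors {w4}): φ is false.
  w7 (successors {w0, w7, w8}): φ is false.
  w8 (successors {w2, w3, w7}): φ is true.
  w9 (successors {w2}): φ is true.
For instance, at w7:
  At w7: ~p -> (s -> <>r) is true, ~<>r is false, so (~p -> (s -> <>r)) -> ~<>r is false.
    At w7: ~p is true, s -> <>r is true, so ~p -> (s -> <>r) is true.
      At w7: s is false, <>r is true, so s -> <>r is true.
    At w7: <>r is true, so ~<>r is false.
      At w7: <>r requires r at some successor in {w0, w7, w8}.
        r holds at w0, so <>r is true at w7.
Satisfying worlds: {w0, w1, w2, w3, w4, w8, w9}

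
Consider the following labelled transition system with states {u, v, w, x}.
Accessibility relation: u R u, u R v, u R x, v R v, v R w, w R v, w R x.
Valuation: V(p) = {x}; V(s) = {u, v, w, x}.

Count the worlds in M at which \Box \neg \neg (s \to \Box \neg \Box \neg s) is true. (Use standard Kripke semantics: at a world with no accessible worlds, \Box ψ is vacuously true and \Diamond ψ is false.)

2

Let φ = \Box \neg \neg (s \to \Box \neg \Box \neg s). Evaluate φ at each world:
  u (successors {u, v, x}): φ is false.
  v (successors {v, w}): φ is false.
  w (successors {v, x}): φ is true.
  x (successors ∅): φ is true.
For instance, at v:
  At v: \Box \neg \neg (s \to \Box \neg \Box \neg s) requires \neg \neg (s \to \Box \neg \Box \neg s) at every successor {v, w}.
    \neg \neg (s \to \Box \neg \Box \neg s) fails at w, so \Box \neg \neg (s \to \Box \neg \Box \neg s) is false at v.
      At w: \neg (s \to \Box \neg \Box \neg s) is true, so \neg \neg (s \to \Box \neg \Box \neg s) is false.
Satisfying worlds: {w, x}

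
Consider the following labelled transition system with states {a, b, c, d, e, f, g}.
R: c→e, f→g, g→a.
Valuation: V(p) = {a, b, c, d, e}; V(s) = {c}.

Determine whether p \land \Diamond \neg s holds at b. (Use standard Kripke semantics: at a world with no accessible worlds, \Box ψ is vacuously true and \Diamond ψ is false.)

No

Recall that \Diamond ψ holds at a world iff ψ holds at some accessible world.
At b: p is true, \Diamond \neg s is false, so p \land \Diamond \neg s is false.
  At b: no accessible worlds, so \Diamond \neg s is false.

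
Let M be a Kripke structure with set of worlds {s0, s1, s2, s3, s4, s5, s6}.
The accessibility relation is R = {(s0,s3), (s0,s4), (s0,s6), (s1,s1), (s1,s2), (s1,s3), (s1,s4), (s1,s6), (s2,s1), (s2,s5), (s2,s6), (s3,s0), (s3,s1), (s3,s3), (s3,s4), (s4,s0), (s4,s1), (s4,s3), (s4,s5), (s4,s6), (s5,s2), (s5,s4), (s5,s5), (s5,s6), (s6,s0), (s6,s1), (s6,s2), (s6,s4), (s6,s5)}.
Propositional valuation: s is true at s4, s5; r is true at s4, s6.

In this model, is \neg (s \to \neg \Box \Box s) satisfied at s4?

No

Recall that \Box ψ holds at a world iff ψ holds at every accessible world, and \Diamond ψ holds iff ψ holds at some accessible world.
At s4: s \to \neg \Box \Box s is true, so \neg (s \to \neg \Box \Box s) is false.
  At s4: s is true, \neg \Box \Box s is true, so s \to \neg \Box \Box s is true.
    At s4: \Box \Box s is false, so \neg \Box \Box s is true.
      At s4: \Box \Box s requires \Box s at every successor {s0, s1, s3, s5, s6}.
        \Box s fails at s0, so \Box \Box s is false at s4.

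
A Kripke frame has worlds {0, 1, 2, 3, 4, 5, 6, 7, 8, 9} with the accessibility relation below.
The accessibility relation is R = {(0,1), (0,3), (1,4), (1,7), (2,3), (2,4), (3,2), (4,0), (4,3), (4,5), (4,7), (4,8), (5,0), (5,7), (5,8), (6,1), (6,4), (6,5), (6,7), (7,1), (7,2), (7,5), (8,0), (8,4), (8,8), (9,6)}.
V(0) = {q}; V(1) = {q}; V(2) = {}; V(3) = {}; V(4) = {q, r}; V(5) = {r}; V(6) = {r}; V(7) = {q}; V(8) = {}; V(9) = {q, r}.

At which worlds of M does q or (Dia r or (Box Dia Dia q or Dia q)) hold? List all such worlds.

Let φ = q or (Dia r or (Box Dia Dia q or Dia q)). Evaluate φ at each world:
  0 (successors {1, 3}): φ is true.
  1 (successors {4, 7}): φ is true.
  2 (successors {3, 4}): φ is true.
  3 (successors {2}): φ is true.
  4 (successors {0, 3, 5, 7, 8}): φ is true.
  5 (successors {0, 7, 8}): φ is true.
  6 (successors {1, 4, 5, 7}): φ is true.
  7 (successors {1, 2, 5}): φ is true.
  8 (successors {0, 4, 8}): φ is true.
  9 (successors {6}): φ is true.
For instance, at 7:
  At 7: q is true, Dia r or (Box Dia Dia q or Dia q) is true, so q or (Dia r or (Box Dia Dia q or Dia q)) is true.
    At 7: Dia r is true, Box Dia Dia q or Dia q is true, so Dia r or (Box Dia Dia q or Dia q) is true.
      At 7: Dia r requires r at some successor in {1, 2, 5}.
        r holds at 5, so Dia r is true at 7.
      At 7: Box Dia Dia q is true, Dia q is true, so Box Dia Dia q or Dia q is true.
Satisfying worlds: {0, 1, 2, 3, 4, 5, 6, 7, 8, 9}

0, 1, 2, 3, 4, 5, 6, 7, 8, 9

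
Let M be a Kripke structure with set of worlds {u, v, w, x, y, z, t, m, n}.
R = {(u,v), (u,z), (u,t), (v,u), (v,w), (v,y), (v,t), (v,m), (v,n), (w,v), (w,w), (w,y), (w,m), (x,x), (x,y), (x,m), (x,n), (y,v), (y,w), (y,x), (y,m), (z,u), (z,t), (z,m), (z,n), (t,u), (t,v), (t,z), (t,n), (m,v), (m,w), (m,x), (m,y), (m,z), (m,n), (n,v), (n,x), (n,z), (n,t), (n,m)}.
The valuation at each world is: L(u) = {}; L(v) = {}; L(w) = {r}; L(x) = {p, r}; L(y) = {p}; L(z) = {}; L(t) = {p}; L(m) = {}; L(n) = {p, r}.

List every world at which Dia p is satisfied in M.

u, v, w, x, y, z, t, m, n

Let φ = Dia p. Evaluate φ at each world:
  u (successors {v, z, t}): φ is true.
  v (successors {u, w, y, t, m, n}): φ is true.
  w (successors {v, w, y, m}): φ is true.
  x (successors {x, y, m, n}): φ is true.
  y (successors {v, w, x, m}): φ is true.
  z (successors {u, t, m, n}): φ is true.
  t (successors {u, v, z, n}): φ is true.
  m (successors {v, w, x, y, z, n}): φ is true.
  n (successors {v, x, z, t, m}): φ is true.
For instance, at u:
  At u: Dia p requires p at some successor in {v, z, t}.
    p holds at t, so Dia p is true at u.
Satisfying worlds: {u, v, w, x, y, z, t, m, n}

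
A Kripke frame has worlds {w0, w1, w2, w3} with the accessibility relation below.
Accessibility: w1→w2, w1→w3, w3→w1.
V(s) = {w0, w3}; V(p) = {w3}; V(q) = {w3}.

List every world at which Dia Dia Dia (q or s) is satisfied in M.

w1

Let φ = Dia Dia Dia (q or s). Evaluate φ at each world:
  w0 (successors ∅): φ is false.
  w1 (successors {w2, w3}): φ is true.
  w2 (successors ∅): φ is false.
  w3 (successors {w1}): φ is false.
For instance, at w1:
  At w1: Dia Dia Dia (q or s) requires Dia Dia (q or s) at some successor in {w2, w3}.
    Dia Dia (q or s) holds at w3, so Dia Dia Dia (q or s) is true at w1.
      At w3: Dia Dia (q or s) requires Dia (q or s) at some successor in {w1}.
        Dia (q or s) holds at w1, so Dia Dia (q or s) is true at w3.
Satisfying worlds: {w1}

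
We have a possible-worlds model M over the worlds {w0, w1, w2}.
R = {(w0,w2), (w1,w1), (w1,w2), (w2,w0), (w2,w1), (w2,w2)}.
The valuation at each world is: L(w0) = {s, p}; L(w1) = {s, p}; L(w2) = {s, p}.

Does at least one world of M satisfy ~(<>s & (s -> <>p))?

Let φ = ~(<>s & (s -> <>p)). Evaluate φ at each world:
  w0 (successors {w2}): φ is false.
  w1 (successors {w1, w2}): φ is false.
  w2 (successors {w0, w1, w2}): φ is false.
For instance, at w0:
  At w0: <>s & (s -> <>p) is true, so ~(<>s & (s -> <>p)) is false.
    At w0: <>s is true, s -> <>p is true, so <>s & (s -> <>p) is true.
      At w0: <>s requires s at some successor in {w2}.
        s holds at w2, so <>s is true at w0.
      At w0: s is true, <>p is true, so s -> <>p is true.

No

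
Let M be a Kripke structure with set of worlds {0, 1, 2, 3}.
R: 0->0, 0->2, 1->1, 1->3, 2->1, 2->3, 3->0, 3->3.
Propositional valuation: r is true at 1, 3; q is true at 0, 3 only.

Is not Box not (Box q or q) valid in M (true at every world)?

Yes

Recall that Box ψ holds at a world iff ψ holds at every accessible world, and Dia ψ holds iff ψ holds at some accessible world.
Let φ = not Box not (Box q or q). Evaluate φ at each world:
  0 (successors {0, 2}): φ is true.
  1 (successors {1, 3}): φ is true.
  2 (successors {1, 3}): φ is true.
  3 (successors {0, 3}): φ is true.
For instance, at 2:
  At 2: Box not (Box q or q) is false, so not Box not (Box q or q) is true.
    At 2: Box not (Box q or q) requires not (Box q or q) at every successor {1, 3}.
      not (Box q or q) fails at 3, so Box not (Box q or q) is false at 2.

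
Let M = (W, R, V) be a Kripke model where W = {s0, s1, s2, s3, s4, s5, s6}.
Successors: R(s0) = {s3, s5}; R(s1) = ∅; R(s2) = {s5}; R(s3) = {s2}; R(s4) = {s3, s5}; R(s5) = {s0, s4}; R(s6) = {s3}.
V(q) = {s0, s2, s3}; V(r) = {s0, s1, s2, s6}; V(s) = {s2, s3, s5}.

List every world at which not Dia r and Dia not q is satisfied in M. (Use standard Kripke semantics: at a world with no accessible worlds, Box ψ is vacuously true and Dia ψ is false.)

Recall that Dia ψ holds at a world iff ψ holds at some accessible world.
Let φ = not Dia r and Dia not q. Evaluate φ at each world:
  s0 (successors {s3, s5}): φ is true.
  s1 (successors ∅): φ is false.
  s2 (successors {s5}): φ is true.
  s3 (successors {s2}): φ is false.
  s4 (successors {s3, s5}): φ is true.
  s5 (successors {s0, s4}): φ is false.
  s6 (successors {s3}): φ is false.
For instance, at s2:
  At s2: not Dia r is true, Dia not q is true, so not Dia r and Dia not q is true.
    At s2: Dia r is false, so not Dia r is true.
      At s2: Dia r requires r at some successor in {s5}.
        At s5: r is false.
      So Dia r is false at s2.
    At s2: Dia not q requires not q at some successor in {s5}.
      not q holds at s5, so Dia not q is true at s2.
Satisfying worlds: {s0, s2, s4}

s0, s2, s4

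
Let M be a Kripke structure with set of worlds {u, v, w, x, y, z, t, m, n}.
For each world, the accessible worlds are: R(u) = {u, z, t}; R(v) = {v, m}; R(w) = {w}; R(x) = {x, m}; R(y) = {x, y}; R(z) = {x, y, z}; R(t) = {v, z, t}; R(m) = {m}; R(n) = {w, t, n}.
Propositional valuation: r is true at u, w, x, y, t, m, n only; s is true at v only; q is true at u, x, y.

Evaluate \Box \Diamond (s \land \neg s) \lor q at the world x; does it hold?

At x: \Box \Diamond (s \land \neg s) is false, q is true, so \Box \Diamond (s \land \neg s) \lor q is true.
  At x: \Box \Diamond (s \land \neg s) requires \Diamond (s \land \neg s) at every successor {x, m}.
    \Diamond (s \land \neg s) fails at x, so \Box \Diamond (s \land \neg s) is false at x.
      At x: \Diamond (s \land \neg s) requires s \land \neg s at some successor in {x, m}.
        At x: s \land \neg s is false.
        At m: s \land \neg s is false.
      So \Diamond (s \land \neg s) is false at x.

Yes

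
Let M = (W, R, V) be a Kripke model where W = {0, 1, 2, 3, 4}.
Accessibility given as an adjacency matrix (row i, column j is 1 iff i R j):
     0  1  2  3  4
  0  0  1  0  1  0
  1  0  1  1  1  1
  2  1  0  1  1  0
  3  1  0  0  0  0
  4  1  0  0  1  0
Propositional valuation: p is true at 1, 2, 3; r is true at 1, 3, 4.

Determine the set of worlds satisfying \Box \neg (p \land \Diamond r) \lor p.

Let φ = \Box \neg (p \land \Diamond r) \lor p. Evaluate φ at each world:
  0 (successors {1, 3}): φ is false.
  1 (successors {1, 2, 3, 4}): φ is true.
  2 (successors {0, 2, 3}): φ is true.
  3 (successors {0}): φ is true.
  4 (successors {0, 3}): φ is true.
For instance, at 3:
  At 3: \Box \neg (p \land \Diamond r) is true, p is true, so \Box \neg (p \land \Diamond r) \lor p is true.
    At 3: \Box \neg (p \land \Diamond r) requires \neg (p \land \Diamond r) at every successor {0}.
      At 0: \neg (p \land \Diamond r) is true.
    So \Box \neg (p \land \Diamond r) is true at 3.
Satisfying worlds: {1, 2, 3, 4}

1, 2, 3, 4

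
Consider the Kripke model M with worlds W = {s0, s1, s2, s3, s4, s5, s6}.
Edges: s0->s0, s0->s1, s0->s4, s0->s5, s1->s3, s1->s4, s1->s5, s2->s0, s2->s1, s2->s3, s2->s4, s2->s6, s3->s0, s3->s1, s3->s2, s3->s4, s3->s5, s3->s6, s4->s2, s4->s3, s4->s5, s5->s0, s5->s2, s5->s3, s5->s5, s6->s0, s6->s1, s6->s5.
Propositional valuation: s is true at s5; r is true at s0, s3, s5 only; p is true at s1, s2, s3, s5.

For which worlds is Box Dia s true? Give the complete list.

Let φ = Box Dia s. Evaluate φ at each world:
  s0 (successors {s0, s1, s4, s5}): φ is true.
  s1 (successors {s3, s4, s5}): φ is true.
  s2 (successors {s0, s1, s3, s4, s6}): φ is true.
  s3 (successors {s0, s1, s2, s4, s5, s6}): φ is false.
  s4 (successors {s2, s3, s5}): φ is false.
  s5 (successors {s0, s2, s3, s5}): φ is false.
  s6 (successors {s0, s1, s5}): φ is true.
For instance, at s6:
  At s6: Box Dia s requires Dia s at every successor {s0, s1, s5}.
      At s0: Dia s requires s at some successor in {s0, s1, s4, s5}.
        s holds at s5, so Dia s is true at s0.
      At s1: Dia s requires s at some successor in {s3, s4, s5}.
        s holds at s5, so Dia s is true at s1.
      At s5: Dia s requires s at some successor in {s0, s2, s3, s5}.
        s holds at s5, so Dia s is true at s5.
  So Box Dia s is true at s6.
Satisfying worlds: {s0, s1, s2, s6}

s0, s1, s2, s6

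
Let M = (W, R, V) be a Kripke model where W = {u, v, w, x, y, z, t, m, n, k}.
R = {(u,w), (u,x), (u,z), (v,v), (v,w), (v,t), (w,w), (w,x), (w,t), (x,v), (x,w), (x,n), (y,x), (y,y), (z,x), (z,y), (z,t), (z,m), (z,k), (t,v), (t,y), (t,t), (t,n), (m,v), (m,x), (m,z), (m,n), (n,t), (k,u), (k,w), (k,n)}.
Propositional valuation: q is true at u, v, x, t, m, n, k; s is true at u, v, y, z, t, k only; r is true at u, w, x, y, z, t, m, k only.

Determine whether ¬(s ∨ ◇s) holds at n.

No

Recall that ◇ψ holds at a world iff ψ holds at some accessible world.
At n: s ∨ ◇s is true, so ¬(s ∨ ◇s) is false.
  At n: s is false, ◇s is true, so s ∨ ◇s is true.
    At n: ◇s requires s at some successor in {t}.
      s holds at t, so ◇s is true at n.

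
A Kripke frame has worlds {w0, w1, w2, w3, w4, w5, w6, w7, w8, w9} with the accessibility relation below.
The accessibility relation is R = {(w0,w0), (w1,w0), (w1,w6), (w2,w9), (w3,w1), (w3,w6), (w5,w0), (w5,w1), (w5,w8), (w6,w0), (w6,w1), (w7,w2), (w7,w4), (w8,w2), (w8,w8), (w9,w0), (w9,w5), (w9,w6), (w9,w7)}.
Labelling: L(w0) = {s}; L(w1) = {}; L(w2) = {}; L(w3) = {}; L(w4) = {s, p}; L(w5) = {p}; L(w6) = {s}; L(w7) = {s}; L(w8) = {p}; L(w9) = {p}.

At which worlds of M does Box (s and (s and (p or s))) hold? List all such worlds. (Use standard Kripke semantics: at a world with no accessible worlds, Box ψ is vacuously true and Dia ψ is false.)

Let φ = Box (s and (s and (p or s))). Evaluate φ at each world:
  w0 (successors {w0}): φ is true.
  w1 (successors {w0, w6}): φ is true.
  w2 (successors {w9}): φ is false.
  w3 (successors {w1, w6}): φ is false.
  w4 (successors ∅): φ is true.
  w5 (successors {w0, w1, w8}): φ is false.
  w6 (successors {w0, w1}): φ is false.
  w7 (successors {w2, w4}): φ is false.
  w8 (successors {w2, w8}): φ is false.
  w9 (successors {w0, w5, w6, w7}): φ is false.
For instance, at w9:
  At w9: Box (s and (s and (p or s))) requires s and (s and (p or s)) at every successor {w0, w5, w6, w7}.
    s and (s and (p or s)) fails at w5, so Box (s and (s and (p or s))) is false at w9.
Satisfying worlds: {w0, w1, w4}

w0, w1, w4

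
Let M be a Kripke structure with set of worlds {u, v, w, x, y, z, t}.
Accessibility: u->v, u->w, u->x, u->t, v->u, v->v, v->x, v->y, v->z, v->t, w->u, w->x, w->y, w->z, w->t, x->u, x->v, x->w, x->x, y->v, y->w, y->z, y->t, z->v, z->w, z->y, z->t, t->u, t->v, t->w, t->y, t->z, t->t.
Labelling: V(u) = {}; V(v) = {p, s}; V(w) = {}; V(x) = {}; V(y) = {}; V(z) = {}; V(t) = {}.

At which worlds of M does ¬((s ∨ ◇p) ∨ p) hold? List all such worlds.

Let φ = ¬((s ∨ ◇p) ∨ p). Evaluate φ at each world:
  u (successors {v, w, x, t}): φ is false.
  v (successors {u, v, x, y, z, t}): φ is false.
  w (successors {u, x, y, z, t}): φ is true.
  x (successors {u, v, w, x}): φ is false.
  y (successors {v, w, z, t}): φ is false.
  z (successors {v, w, y, t}): φ is false.
  t (successors {u, v, w, y, z, t}): φ is false.
For instance, at y:
  At y: (s ∨ ◇p) ∨ p is true, so ¬((s ∨ ◇p) ∨ p) is false.
    At y: s ∨ ◇p is true, p is false, so (s ∨ ◇p) ∨ p is true.
      At y: s is false, ◇p is true, so s ∨ ◇p is true.
Satisfying worlds: {w}

w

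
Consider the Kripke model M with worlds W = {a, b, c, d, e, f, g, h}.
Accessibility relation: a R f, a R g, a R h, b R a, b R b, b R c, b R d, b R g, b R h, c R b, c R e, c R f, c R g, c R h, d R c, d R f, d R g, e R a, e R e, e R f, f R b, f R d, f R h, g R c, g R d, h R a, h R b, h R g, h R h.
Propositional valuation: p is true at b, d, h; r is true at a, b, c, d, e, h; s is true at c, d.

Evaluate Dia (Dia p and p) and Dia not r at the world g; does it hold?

No

At g: Dia (Dia p and p) is false, Dia not r is false, so Dia (Dia p and p) and Dia not r is false.
  At g: Dia (Dia p and p) requires Dia p and p at some successor in {c, d}.
    At c: Dia p and p is false.
    At d: Dia p and p is false.
  So Dia (Dia p and p) is false at g.
  At g: Dia not r requires not r at some successor in {c, d}.
    At c: not r is false.
    At d: not r is false.
  So Dia not r is false at g.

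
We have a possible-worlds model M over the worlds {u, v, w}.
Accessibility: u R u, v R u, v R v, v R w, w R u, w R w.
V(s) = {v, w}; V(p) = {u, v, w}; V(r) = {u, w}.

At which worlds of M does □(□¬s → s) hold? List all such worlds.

none

Recall that □ψ holds at a world iff ψ holds at every accessible world, and ◇ψ holds iff ψ holds at some accessible world.
Let φ = □(□¬s → s). Evaluate φ at each world:
  u (successors {u}): φ is false.
  v (successors {u, v, w}): φ is false.
  w (successors {u, w}): φ is false.
For instance, at v:
  At v: □(□¬s → s) requires □¬s → s at every successor {u, v, w}.
    □¬s → s fails at u, so □(□¬s → s) is false at v.
      At u: □¬s is true, s is false, so □¬s → s is false.
Satisfying worlds: none.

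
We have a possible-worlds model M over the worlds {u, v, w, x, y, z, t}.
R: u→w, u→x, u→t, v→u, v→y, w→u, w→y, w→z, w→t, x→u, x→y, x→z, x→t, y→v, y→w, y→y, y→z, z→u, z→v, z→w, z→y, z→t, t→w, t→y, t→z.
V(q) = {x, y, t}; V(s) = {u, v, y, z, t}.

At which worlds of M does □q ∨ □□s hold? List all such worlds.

Let φ = □q ∨ □□s. Evaluate φ at each world:
  u (successors {w, x, t}): φ is false.
  v (successors {u, y}): φ is false.
  w (successors {u, y, z, t}): φ is false.
  x (successors {u, y, z, t}): φ is false.
  y (successors {v, w, y, z}): φ is false.
  z (successors {u, v, w, y, t}): φ is false.
  t (successors {w, y, z}): φ is false.
For instance, at t:
  At t: □q is false, □□s is false, so □q ∨ □□s is false.
    At t: □q requires q at every successor {w, y, z}.
      q fails at w, so □q is false at t.
    At t: □□s requires □s at every successor {w, y, z}.
      □s fails at y, so □□s is false at t.
Satisfying worlds: none.

none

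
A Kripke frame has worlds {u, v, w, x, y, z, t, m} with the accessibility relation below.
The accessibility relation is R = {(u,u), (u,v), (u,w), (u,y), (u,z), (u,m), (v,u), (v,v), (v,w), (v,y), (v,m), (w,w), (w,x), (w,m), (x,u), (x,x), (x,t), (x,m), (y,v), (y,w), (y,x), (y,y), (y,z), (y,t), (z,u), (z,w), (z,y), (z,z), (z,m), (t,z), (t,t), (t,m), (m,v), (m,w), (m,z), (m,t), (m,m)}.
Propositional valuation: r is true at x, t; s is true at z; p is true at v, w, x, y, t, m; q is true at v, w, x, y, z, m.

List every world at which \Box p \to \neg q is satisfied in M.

u, v, x, y, z, t, m

Recall that \Box ψ holds at a world iff ψ holds at every accessible world, and \Diamond ψ holds iff ψ holds at some accessible world.
Let φ = \Box p \to \neg q. Evaluate φ at each world:
  u (successors {u, v, w, y, z, m}): φ is true.
  v (successors {u, v, w, y, m}): φ is true.
  w (successors {w, x, m}): φ is false.
  x (successors {u, x, t, m}): φ is true.
  y (successors {v, w, x, y, z, t}): φ is true.
  z (successors {u, w, y, z, m}): φ is true.
  t (successors {z, t, m}): φ is true.
  m (successors {v, w, z, t, m}): φ is true.
For instance, at w:
  At w: \Box p is true, \neg q is false, so \Box p \to \neg q is false.
    At w: \Box p requires p at every successor {w, x, m}.
      At w: p is true.
      At x: p is true.
      At m: p is true.
    So \Box p is true at w.
Satisfying worlds: {u, v, x, y, z, t, m}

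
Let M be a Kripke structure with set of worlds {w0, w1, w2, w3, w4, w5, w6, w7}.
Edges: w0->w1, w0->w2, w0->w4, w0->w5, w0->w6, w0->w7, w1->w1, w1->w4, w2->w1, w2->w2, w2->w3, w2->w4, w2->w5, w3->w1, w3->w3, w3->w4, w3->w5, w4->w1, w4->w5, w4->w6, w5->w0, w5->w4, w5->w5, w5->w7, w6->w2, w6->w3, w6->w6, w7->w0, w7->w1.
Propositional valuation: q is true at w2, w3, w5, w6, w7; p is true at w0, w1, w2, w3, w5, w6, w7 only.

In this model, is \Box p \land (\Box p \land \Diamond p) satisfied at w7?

Yes

At w7: \Box p is true, \Box p \land \Diamond p is true, so \Box p \land (\Box p \land \Diamond p) is true.
  At w7: \Box p requires p at every successor {w0, w1}.
    At w0: p is true.
    At w1: p is true.
  So \Box p is true at w7.
  At w7: \Box p is true, \Diamond p is true, so \Box p \land \Diamond p is true.
    At w7: \Box p requires p at every successor {w0, w1}.
      At w0: p is true.
      At w1: p is true.
    So \Box p is true at w7.
    At w7: \Diamond p requires p at some successor in {w0, w1}.
      p holds at w0, so \Diamond p is true at w7.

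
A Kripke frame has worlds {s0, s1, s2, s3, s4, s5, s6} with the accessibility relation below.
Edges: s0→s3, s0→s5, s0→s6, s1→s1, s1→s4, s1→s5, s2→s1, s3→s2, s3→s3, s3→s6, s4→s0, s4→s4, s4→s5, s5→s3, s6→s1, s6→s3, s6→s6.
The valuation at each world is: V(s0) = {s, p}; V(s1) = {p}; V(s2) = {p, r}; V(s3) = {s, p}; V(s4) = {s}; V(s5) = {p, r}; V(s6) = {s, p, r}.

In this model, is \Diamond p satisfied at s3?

At s3: \Diamond p requires p at some successor in {s2, s3, s6}.
  p holds at s2, so \Diamond p is true at s3.

Yes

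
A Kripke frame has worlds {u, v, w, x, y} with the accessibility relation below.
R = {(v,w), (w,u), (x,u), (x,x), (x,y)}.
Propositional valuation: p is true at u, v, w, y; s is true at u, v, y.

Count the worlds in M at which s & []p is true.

Let φ = s & []p. Evaluate φ at each world:
  u (successors ∅): φ is true.
  v (successors {w}): φ is true.
  w (successors {u}): φ is false.
  x (successors {u, x, y}): φ is false.
  y (successors ∅): φ is true.
For instance, at w:
  At w: s is false, []p is true, so s & []p is false.
    At w: []p requires p at every successor {u}.
      At u: p is true.
    So []p is true at w.
Satisfying worlds: {u, v, y}

3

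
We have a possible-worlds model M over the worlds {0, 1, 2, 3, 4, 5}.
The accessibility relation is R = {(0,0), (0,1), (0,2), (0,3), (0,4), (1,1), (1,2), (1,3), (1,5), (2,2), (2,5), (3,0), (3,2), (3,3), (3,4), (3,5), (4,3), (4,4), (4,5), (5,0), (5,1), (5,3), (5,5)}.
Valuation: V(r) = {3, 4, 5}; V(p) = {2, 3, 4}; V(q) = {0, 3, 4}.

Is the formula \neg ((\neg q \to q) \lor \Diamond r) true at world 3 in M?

No

At 3: (\neg q \to q) \lor \Diamond r is true, so \neg ((\neg q \to q) \lor \Diamond r) is false.
  At 3: \neg q \to q is true, \Diamond r is true, so (\neg q \to q) \lor \Diamond r is true.
    At 3: \Diamond r requires r at some successor in {0, 2, 3, 4, 5}.
      r holds at 3, so \Diamond r is true at 3.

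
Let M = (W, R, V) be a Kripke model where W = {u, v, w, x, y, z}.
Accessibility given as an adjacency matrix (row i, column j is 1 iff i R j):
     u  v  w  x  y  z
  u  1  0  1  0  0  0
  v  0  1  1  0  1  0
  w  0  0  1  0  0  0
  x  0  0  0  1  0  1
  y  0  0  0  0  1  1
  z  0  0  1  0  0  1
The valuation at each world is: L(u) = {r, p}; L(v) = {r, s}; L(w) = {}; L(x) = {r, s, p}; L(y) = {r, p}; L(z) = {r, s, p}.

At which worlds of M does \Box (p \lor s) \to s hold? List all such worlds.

Let φ = \Box (p \lor s) \to s. Evaluate φ at each world:
  u (successors {u, w}): φ is true.
  v (successors {v, w, y}): φ is true.
  w (successors {w}): φ is true.
  x (successors {x, z}): φ is true.
  y (successors {y, z}): φ is false.
  z (successors {w, z}): φ is true.
For instance, at u:
  At u: \Box (p \lor s) is false, s is false, so \Box (p \lor s) \to s is true.
    At u: \Box (p \lor s) requires p \lor s at every successor {u, w}.
      p \lor s fails at w, so \Box (p \lor s) is false at u.
Satisfying worlds: {u, v, w, x, z}

u, v, w, x, z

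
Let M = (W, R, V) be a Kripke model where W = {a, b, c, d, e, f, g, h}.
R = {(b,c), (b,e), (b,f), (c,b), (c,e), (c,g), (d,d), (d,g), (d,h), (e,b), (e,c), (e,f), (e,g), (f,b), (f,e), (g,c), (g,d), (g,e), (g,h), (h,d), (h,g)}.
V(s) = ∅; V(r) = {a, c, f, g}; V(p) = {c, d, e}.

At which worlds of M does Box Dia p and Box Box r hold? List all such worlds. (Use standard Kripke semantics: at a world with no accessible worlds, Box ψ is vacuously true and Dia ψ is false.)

Recall that Box ψ holds at a world iff ψ holds at every accessible world, and Dia ψ holds iff ψ holds at some accessible world.
Let φ = Box Dia p and Box Box r. Evaluate φ at each world:
  a (successors ∅): φ is true.
  b (successors {c, e, f}): φ is false.
  c (successors {b, e, g}): φ is false.
  d (successors {d, g, h}): φ is false.
  e (successors {b, c, f, g}): φ is false.
  f (successors {b, e}): φ is false.
  g (successors {c, d, e, h}): φ is false.
  h (successors {d, g}): φ is false.
For instance, at f:
  At f: Box Dia p is true, Box Box r is false, so Box Dia p and Box Box r is false.
    At f: Box Dia p requires Dia p at every successor {b, e}.
      At b: Dia p is true.
      At e: Dia p is true.
    So Box Dia p is true at f.
    At f: Box Box r requires Box r at every successor {b, e}.
      Box r fails at b, so Box Box r is false at f.
Satisfying worlds: {a}

a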